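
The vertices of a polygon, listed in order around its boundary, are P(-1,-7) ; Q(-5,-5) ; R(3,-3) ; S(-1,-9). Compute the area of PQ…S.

16

Σ = (-30) + (30) + (-30) + (-2) = -32
Area = |Σ|/2 = 16.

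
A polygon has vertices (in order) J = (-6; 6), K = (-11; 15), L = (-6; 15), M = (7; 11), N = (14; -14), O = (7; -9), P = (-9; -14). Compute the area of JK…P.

433.5

Σ = (-24) + (-75) + (-171) + (-252) + (-28) + (-179) + (-138) = -867
Area = |Σ|/2 = 433.5.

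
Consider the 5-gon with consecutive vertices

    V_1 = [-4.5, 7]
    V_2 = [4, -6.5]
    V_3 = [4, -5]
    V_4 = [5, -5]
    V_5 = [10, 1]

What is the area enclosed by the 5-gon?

Apply the surveyor's formula: 2A = Σ (x_i·y_{i+1} − x_{i+1}·y_i), indices taken mod 5.
V_1→V_2: (-4.5)(-6.5) − (4)(7) = 1.25
V_2→V_3: (4)(-5) − (4)(-6.5) = 6
V_3→V_4: (4)(-5) − (5)(-5) = 5
V_4→V_5: (5)(1) − (10)(-5) = 55
V_5→V_1: (10)(7) − (-4.5)(1) = 74.5
Σ = 141.75
Area = |Σ|/2 = 70.875.

70.875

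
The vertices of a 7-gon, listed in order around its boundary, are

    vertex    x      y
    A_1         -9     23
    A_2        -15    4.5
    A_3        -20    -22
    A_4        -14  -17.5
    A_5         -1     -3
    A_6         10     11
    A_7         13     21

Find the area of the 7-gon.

682.5

Apply the surveyor's formula: 2A = Σ (x_i·y_{i+1} − x_{i+1}·y_i), indices taken mod 7.
Cross-terms: 304.5, 420, 42, 24.5, 19, 67, 488  ⇒  Σ = 1365
Area = |Σ|/2 = 682.5.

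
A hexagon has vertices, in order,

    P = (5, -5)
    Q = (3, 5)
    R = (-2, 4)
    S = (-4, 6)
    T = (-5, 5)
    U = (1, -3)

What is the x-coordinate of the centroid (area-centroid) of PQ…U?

Apply the shoelace (surveyor's) formula. First the cross-terms c_i = x_i·y_{i+1} − x_{i+1}·y_i:
  40, 22, 4, 10, 10, 10  ⇒  2A = 96, A = 48.
Then Σ (x_i + x_{i+1})·c_i = 248, so x̄ = 248 / (6·48) = 31/36.

31/36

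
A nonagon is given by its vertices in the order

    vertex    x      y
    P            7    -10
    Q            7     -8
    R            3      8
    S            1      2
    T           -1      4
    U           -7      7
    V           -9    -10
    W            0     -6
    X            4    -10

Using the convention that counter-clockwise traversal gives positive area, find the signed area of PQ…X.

180

Cross-terms: 14, 80, -2, 6, 21, 133, 54, 24, 30  ⇒  Σ = 360
Signed area = Σ/2 = 180 (positive ⇒ counter-clockwise traversal).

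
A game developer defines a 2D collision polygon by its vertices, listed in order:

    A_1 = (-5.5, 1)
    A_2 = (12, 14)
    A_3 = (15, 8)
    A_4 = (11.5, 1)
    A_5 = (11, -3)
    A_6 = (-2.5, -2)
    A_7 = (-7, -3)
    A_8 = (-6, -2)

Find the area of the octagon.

Apply the shoelace (surveyor's) formula: 2A = Σ (x_i·y_{i+1} − x_{i+1}·y_i), indices taken mod 8.
Σ = (-89) + (-114) + (-77) + (-45.5) + (-29.5) + (-6.5) + (-4) + (-17) = -382.5
Area = |Σ|/2 = 191.25.

191.25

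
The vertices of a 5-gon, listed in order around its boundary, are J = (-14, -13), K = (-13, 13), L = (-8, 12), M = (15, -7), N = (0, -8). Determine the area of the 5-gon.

379.5

Σ = (-351) + (-52) + (-124) + (-120) + (-112) = -759
Area = |Σ|/2 = 379.5.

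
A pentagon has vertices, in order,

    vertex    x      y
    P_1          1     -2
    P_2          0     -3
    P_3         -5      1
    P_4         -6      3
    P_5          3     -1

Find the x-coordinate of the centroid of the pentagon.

Apply the shoelace (surveyor's) formula. First the cross-terms c_i = x_i·y_{i+1} − x_{i+1}·y_i:
  -3, -15, -9, -3, -5  ⇒  2A = -35, A = -17.5.
Then Σ (x_i + x_{i+1})·c_i = 160, so x̄ = 160 / (6·(-17.5)) = -32/21.

-32/21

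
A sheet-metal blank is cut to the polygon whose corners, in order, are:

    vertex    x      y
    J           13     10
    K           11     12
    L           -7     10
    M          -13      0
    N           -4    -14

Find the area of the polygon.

Cross-terms: 46, 194, 130, 182, 142  ⇒  Σ = 694
Area = |Σ|/2 = 347.

347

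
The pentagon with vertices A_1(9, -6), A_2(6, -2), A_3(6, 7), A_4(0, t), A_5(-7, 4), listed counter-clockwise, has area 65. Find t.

4

The doubled signed area Σ (x_i y_{i+1} − x_{i+1} y_i) is linear in t.
With t=0 it equals 78; the coefficient of t is 13 (from the two edges through A_4).
So 13·t + 78 = 2·65 = 130 ⇒ t = 4.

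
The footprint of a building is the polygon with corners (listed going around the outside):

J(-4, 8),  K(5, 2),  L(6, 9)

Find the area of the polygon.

34.5

Apply Gauss's area formula: 2A = Σ (x_i·y_{i+1} − x_{i+1}·y_i), indices taken mod 3.
J→K: (-4)(2) − (5)(8) = -48
K→L: (5)(9) − (6)(2) = 33
L→J: (6)(8) − (-4)(9) = 84
Σ = 69
Area = |Σ|/2 = 34.5.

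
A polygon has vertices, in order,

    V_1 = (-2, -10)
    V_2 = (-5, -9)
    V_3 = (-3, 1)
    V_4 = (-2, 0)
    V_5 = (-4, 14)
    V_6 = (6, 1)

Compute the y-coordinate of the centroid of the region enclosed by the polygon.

27/59

Apply the shoelace (surveyor's) formula. First the cross-terms c_i = x_i·y_{i+1} − x_{i+1}·y_i:
  -32, -32, 2, -28, -88, -58  ⇒  2A = -236, A = -118.
Then Σ (y_i + y_{i+1})·c_i = -324, so ȳ = -324 / (6·(-118)) = 27/59.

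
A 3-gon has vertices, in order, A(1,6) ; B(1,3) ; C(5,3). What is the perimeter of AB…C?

|AB| = √((0)² + (-3)²) = √9 = 3
|BC| = √((4)² + (0)²) = √16 = 4
|CA| = √((-4)² + (3)²) = √25 = 5
Perimeter = 3 + 4 + 5 = 12.

12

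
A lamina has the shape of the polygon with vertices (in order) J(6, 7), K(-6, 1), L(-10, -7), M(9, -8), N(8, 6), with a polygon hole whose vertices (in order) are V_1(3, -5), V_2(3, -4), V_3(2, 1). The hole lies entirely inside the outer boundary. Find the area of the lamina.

190

Outer boundary:
Apply the shoelace (surveyor's) formula: 2A = Σ (x_i·y_{i+1} − x_{i+1}·y_i), indices taken mod 5.
J→K: (6)(1) − (-6)(7) = 48
K→L: (-6)(-7) − (-10)(1) = 52
L→M: (-10)(-8) − (9)(-7) = 143
M→N: (9)(6) − (8)(-8) = 118
N→J: (8)(7) − (6)(6) = 20
Σ = 381
Area = |Σ|/2 = 190.5.
Hole:
Σ = (3) + (11) + (-13) = 1
Area = |Σ|/2 = 0.5.
Net area = 190.5 − 0.5 = 190.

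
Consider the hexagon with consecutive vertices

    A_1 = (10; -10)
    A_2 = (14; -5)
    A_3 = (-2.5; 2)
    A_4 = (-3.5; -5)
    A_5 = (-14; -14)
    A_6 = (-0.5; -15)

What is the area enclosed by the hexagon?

A_1→A_2: (10)(-5) − (14)(-10) = 90
A_2→A_3: (14)(2) − (-2.5)(-5) = 15.5
A_3→A_4: (-2.5)(-5) − (-3.5)(2) = 19.5
A_4→A_5: (-3.5)(-14) − (-14)(-5) = -21
A_5→A_6: (-14)(-15) − (-0.5)(-14) = 203
A_6→A_1: (-0.5)(-10) − (10)(-15) = 155
Σ = 462
Area = |Σ|/2 = 231.

231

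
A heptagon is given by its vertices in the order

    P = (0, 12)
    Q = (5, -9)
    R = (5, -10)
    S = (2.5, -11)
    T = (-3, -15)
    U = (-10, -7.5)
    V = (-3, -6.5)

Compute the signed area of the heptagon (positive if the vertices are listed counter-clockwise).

-143.25

Cross-terms: -60, -5, -30, -70.5, -127.5, 42.5, -36  ⇒  Σ = -286.5
Signed area = Σ/2 = -143.25 (negative ⇒ clockwise traversal).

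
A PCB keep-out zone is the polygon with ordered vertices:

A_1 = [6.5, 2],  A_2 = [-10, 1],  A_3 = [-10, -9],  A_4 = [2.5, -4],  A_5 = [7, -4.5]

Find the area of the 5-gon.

Apply the surveyor's formula: 2A = Σ (x_i·y_{i+1} − x_{i+1}·y_i), indices taken mod 5.
A_1→A_2: (6.5)(1) − (-10)(2) = 26.5
A_2→A_3: (-10)(-9) − (-10)(1) = 100
A_3→A_4: (-10)(-4) − (2.5)(-9) = 62.5
A_4→A_5: (2.5)(-4.5) − (7)(-4) = 16.75
A_5→A_1: (7)(2) − (6.5)(-4.5) = 43.25
Σ = 249
Area = |Σ|/2 = 124.5.

124.5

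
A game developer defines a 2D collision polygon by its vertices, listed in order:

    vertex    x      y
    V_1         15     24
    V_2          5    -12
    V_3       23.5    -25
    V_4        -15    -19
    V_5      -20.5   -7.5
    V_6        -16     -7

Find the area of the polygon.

748.5

Apply the shoelace (surveyor's) formula: 2A = Σ (x_i·y_{i+1} − x_{i+1}·y_i), indices taken mod 6.
V_1→V_2: (15)(-12) − (5)(24) = -300
V_2→V_3: (5)(-25) − (23.5)(-12) = 157
V_3→V_4: (23.5)(-19) − (-15)(-25) = -821.5
V_4→V_5: (-15)(-7.5) − (-20.5)(-19) = -277
V_5→V_6: (-20.5)(-7) − (-16)(-7.5) = 23.5
V_6→V_1: (-16)(24) − (15)(-7) = -279
Σ = -1497
Area = |Σ|/2 = 748.5.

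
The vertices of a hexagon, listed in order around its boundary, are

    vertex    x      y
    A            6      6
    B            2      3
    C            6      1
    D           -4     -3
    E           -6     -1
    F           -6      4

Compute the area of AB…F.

64

Apply the shoelace formula: 2A = Σ (x_i·y_{i+1} − x_{i+1}·y_i), indices taken mod 6.
Σ = (6) + (-16) + (-14) + (-14) + (-30) + (-60) = -128
Area = |Σ|/2 = 64.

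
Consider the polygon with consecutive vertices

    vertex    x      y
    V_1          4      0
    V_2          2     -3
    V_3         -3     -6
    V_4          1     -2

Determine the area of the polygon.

Apply Gauss's area formula: 2A = Σ (x_i·y_{i+1} − x_{i+1}·y_i), indices taken mod 4.
V_1→V_2: (4)(-3) − (2)(0) = -12
V_2→V_3: (2)(-6) − (-3)(-3) = -21
V_3→V_4: (-3)(-2) − (1)(-6) = 12
V_4→V_1: (1)(0) − (4)(-2) = 8
Σ = -13
Area = |Σ|/2 = 6.5.

6.5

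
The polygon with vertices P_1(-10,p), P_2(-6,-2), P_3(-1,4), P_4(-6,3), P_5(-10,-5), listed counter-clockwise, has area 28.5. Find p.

-8

Write out the shoelace sum; only the two edges meeting at P_1 involve p:
2·Area = [((-10)·p − (-10)·(-5)) + ((-10)·(-2) − (-6)·p)] + 55
       = -4·p + 25 = 57
⇒ p = -8.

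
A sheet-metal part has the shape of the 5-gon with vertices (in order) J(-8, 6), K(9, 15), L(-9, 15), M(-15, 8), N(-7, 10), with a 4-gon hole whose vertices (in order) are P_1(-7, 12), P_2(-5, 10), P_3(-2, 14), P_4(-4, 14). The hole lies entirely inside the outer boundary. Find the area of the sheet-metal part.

87.5

Outer boundary:
Apply Gauss's area formula: 2A = Σ (x_i·y_{i+1} − x_{i+1}·y_i), indices taken mod 5.
Cross-terms: -174, 270, 153, -94, 38  ⇒  Σ = 193
Area = |Σ|/2 = 96.5.
Hole:
Apply the surveyor's formula: 2A = Σ (x_i·y_{i+1} − x_{i+1}·y_i), indices taken mod 4.
Σ = (-10) + (-50) + (28) + (50) = 18
Area = |Σ|/2 = 9.
Net area = 96.5 − 9 = 87.5.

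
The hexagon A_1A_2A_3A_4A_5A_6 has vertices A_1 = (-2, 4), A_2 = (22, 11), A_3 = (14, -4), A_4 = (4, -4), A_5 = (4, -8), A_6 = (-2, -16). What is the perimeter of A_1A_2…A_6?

|A_1A_2| = √((24)² + (7)²) = √625 = 25
|A_2A_3| = √((-8)² + (-15)²) = √289 = 17
|A_3A_4| = √((-10)² + (0)²) = √100 = 10
|A_4A_5| = √((0)² + (-4)²) = √16 = 4
|A_5A_6| = √((-6)² + (-8)²) = √100 = 10
|A_6A_1| = √((0)² + (20)²) = √400 = 20
Perimeter = 25 + 17 + 10 + 4 + 10 + 20 = 86.

86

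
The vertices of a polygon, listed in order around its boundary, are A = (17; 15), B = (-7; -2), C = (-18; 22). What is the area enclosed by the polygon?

381.5

Apply the shoelace formula: 2A = Σ (x_i·y_{i+1} − x_{i+1}·y_i), indices taken mod 3.
A→B: (17)(-2) − (-7)(15) = 71
B→C: (-7)(22) − (-18)(-2) = -190
C→A: (-18)(15) − (17)(22) = -644
Σ = -763
Area = |Σ|/2 = 381.5.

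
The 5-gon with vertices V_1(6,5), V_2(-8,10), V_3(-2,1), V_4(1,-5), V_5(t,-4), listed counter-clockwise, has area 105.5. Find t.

The doubled signed area Σ (x_i y_{i+1} − x_{i+1} y_i) is linear in t.
With t=0 it equals 141; the coefficient of t is 10 (from the two edges through V_5).
So 10·t + 141 = 2·105.5 = 211 ⇒ t = 7.

7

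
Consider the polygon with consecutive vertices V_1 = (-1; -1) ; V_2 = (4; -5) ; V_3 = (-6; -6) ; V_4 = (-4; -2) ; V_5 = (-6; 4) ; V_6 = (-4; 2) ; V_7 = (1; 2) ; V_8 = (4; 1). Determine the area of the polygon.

Apply the shoelace (surveyor's) formula: 2A = Σ (x_i·y_{i+1} − x_{i+1}·y_i), indices taken mod 8.
Σ = (9) + (-54) + (-12) + (-28) + (4) + (-10) + (-7) + (-3) = -101
Area = |Σ|/2 = 50.5.

50.5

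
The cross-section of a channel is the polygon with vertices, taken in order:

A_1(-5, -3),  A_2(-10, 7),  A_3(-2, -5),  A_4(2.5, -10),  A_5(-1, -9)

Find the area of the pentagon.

21.5

Cross-terms: -65, 64, 32.5, -32.5, -42  ⇒  Σ = -43
Area = |Σ|/2 = 21.5.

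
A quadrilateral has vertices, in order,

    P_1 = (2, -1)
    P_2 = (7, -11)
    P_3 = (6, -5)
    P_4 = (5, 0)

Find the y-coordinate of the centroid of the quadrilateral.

Apply the shoelace formula. First the cross-terms c_i = x_i·y_{i+1} − x_{i+1}·y_i:
  -15, 31, 25, -5  ⇒  2A = 36, A = 18.
Then Σ (y_i + y_{i+1})·c_i = -436, so ȳ = -436 / (6·18) = -109/27.

-109/27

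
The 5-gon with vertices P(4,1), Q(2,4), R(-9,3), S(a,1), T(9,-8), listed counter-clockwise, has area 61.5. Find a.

-4

The doubled signed area Σ (x_i y_{i+1} − x_{i+1} y_i) is linear in a.
With a=0 it equals 79; the coefficient of a is -11 (from the two edges through S).
So -11·a + 79 = 2·61.5 = 123 ⇒ a = -4.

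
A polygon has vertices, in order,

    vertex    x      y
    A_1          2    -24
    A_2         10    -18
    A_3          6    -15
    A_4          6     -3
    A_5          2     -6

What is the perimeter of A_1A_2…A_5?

50

|A_1A_2| = √((8)² + (6)²) = √100 = 10
|A_2A_3| = √((-4)² + (3)²) = √25 = 5
|A_3A_4| = √((0)² + (12)²) = √144 = 12
|A_4A_5| = √((-4)² + (-3)²) = √25 = 5
|A_5A_1| = √((0)² + (-18)²) = √324 = 18
Perimeter = 10 + 5 + 12 + 5 + 18 = 50.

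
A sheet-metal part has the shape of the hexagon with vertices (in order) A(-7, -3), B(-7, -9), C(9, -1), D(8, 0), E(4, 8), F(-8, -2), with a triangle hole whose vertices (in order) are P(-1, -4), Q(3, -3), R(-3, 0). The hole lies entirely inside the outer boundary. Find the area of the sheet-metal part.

Outer boundary:
Apply the shoelace (surveyor's) formula: 2A = Σ (x_i·y_{i+1} − x_{i+1}·y_i), indices taken mod 6.
A→B: (-7)(-9) − (-7)(-3) = 42
B→C: (-7)(-1) − (9)(-9) = 88
C→D: (9)(0) − (8)(-1) = 8
D→E: (8)(8) − (4)(0) = 64
E→F: (4)(-2) − (-8)(8) = 56
F→A: (-8)(-3) − (-7)(-2) = 10
Σ = 268
Area = |Σ|/2 = 134.
Hole:
Apply the shoelace formula: 2A = Σ (x_i·y_{i+1} − x_{i+1}·y_i), indices taken mod 3.
P→Q: (-1)(-3) − (3)(-4) = 15
Q→R: (3)(0) − (-3)(-3) = -9
R→P: (-3)(-4) − (-1)(0) = 12
Σ = 18
Area = |Σ|/2 = 9.
Net area = 134 − 9 = 125.

125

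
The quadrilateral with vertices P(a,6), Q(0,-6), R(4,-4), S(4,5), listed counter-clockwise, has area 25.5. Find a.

3

The doubled signed area Σ (x_i y_{i+1} − x_{i+1} y_i) is linear in a.
With a=0 it equals 84; the coefficient of a is -11 (from the two edges through P).
So -11·a + 84 = 2·25.5 = 51 ⇒ a = 3.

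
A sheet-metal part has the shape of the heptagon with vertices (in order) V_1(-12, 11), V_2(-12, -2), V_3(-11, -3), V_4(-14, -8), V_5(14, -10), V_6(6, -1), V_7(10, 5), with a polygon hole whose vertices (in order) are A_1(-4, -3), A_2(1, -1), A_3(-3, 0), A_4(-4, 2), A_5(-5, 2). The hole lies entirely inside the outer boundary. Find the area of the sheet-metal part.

350.5

Outer boundary:
Apply the shoelace (surveyor's) formula: 2A = Σ (x_i·y_{i+1} − x_{i+1}·y_i), indices taken mod 7.
Cross-terms: 156, 14, 46, 252, 46, 40, 170  ⇒  Σ = 724
Area = |Σ|/2 = 362.
Hole:
Apply the shoelace formula: 2A = Σ (x_i·y_{i+1} − x_{i+1}·y_i), indices taken mod 5.
Σ = (7) + (-3) + (-6) + (2) + (23) = 23
Area = |Σ|/2 = 11.5.
Net area = 362 − 11.5 = 350.5.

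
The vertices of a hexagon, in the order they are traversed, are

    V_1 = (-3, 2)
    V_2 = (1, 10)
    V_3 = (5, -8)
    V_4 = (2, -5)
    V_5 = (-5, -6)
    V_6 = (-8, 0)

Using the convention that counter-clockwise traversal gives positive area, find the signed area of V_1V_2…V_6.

Apply Gauss's area formula: 2A = Σ (x_i·y_{i+1} − x_{i+1}·y_i), indices taken mod 6.
Σ = (-32) + (-58) + (-9) + (-37) + (-48) + (-16) = -200
Signed area = Σ/2 = -100 (negative ⇒ clockwise traversal).

-100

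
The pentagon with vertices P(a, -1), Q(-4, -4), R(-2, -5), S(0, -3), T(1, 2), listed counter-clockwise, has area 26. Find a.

-6

The doubled signed area Σ (x_i y_{i+1} − x_{i+1} y_i) is linear in a.
With a=0 it equals 16; the coefficient of a is -6 (from the two edges through P).
So -6·a + 16 = 2·26 = 52 ⇒ a = -6.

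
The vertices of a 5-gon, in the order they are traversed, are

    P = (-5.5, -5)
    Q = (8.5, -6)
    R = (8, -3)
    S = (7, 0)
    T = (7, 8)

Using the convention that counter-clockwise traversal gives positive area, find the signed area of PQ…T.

92

Σ = (75.5) + (22.5) + (21) + (56) + (9) = 184
Signed area = Σ/2 = 92 (positive ⇒ counter-clockwise traversal).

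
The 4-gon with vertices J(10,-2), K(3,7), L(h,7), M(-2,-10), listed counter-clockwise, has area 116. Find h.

Write out the shoelace sum; only the two edges meeting at L involve h:
2·Area = [(3·7 − h·7) + (h·(-10) − (-2)·7)] + 180
       = -17·h + 215 = 232
⇒ h = -1.

-1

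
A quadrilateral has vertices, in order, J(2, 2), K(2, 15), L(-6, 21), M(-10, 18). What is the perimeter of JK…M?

48

|JK| = √((0)² + (13)²) = √169 = 13
|KL| = √((-8)² + (6)²) = √100 = 10
|LM| = √((-4)² + (-3)²) = √25 = 5
|MJ| = √((12)² + (-16)²) = √400 = 20
Perimeter = 13 + 10 + 5 + 20 = 48.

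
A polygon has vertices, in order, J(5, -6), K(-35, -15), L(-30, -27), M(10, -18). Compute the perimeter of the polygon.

|JK| = √((-40)² + (-9)²) = √1681 = 41
|KL| = √((5)² + (-12)²) = √169 = 13
|LM| = √((40)² + (9)²) = √1681 = 41
|MJ| = √((-5)² + (12)²) = √169 = 13
Perimeter = 41 + 13 + 41 + 13 = 108.

108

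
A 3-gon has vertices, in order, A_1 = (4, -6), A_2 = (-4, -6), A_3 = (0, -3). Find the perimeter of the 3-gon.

18

|A_1A_2| = √((-8)² + (0)²) = √64 = 8
|A_2A_3| = √((4)² + (3)²) = √25 = 5
|A_3A_1| = √((4)² + (-3)²) = √25 = 5
Perimeter = 8 + 5 + 5 = 18.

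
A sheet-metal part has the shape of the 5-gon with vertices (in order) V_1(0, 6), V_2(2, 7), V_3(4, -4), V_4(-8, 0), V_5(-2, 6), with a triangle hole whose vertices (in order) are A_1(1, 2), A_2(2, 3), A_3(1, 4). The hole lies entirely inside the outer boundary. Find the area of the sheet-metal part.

69

Outer boundary:
Σ = (-12) + (-36) + (-32) + (-48) + (-12) = -140
Area = |Σ|/2 = 70.
Hole:
Apply the shoelace (surveyor's) formula: 2A = Σ (x_i·y_{i+1} − x_{i+1}·y_i), indices taken mod 3.
Σ = (-1) + (5) + (-2) = 2
Area = |Σ|/2 = 1.
Net area = 70 − 1 = 69.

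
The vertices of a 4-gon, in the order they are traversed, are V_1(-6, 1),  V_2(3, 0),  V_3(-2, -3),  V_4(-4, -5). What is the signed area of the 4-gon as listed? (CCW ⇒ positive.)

-24

Apply the surveyor's formula: 2A = Σ (x_i·y_{i+1} − x_{i+1}·y_i), indices taken mod 4.
Cross-terms: -3, -9, -2, -34  ⇒  Σ = -48
Signed area = Σ/2 = -24 (negative ⇒ clockwise traversal).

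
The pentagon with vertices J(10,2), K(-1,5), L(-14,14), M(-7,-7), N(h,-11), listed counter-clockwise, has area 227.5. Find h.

The doubled signed area Σ (x_i y_{i+1} − x_{i+1} y_i) is linear in h.
With h=0 it equals 491; the coefficient of h is 9 (from the two edges through N).
So 9·h + 491 = 2·227.5 = 455 ⇒ h = -4.

-4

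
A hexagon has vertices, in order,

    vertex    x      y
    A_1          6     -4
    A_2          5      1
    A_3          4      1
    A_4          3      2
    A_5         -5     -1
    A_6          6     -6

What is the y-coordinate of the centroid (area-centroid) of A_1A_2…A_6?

Apply Gauss's area formula. First the cross-terms c_i = x_i·y_{i+1} − x_{i+1}·y_i:
  26, 1, 5, 7, 36, 12  ⇒  2A = 87, A = 43.5.
Then Σ (y_i + y_{i+1})·c_i = -426, so ȳ = -426 / (6·43.5) = -142/87.

-142/87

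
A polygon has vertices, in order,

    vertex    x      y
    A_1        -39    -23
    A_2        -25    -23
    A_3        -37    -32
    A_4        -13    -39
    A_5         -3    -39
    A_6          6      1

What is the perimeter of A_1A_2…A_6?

|A_1A_2| = √((14)² + (0)²) = √196 = 14
|A_2A_3| = √((-12)² + (-9)²) = √225 = 15
|A_3A_4| = √((24)² + (-7)²) = √625 = 25
|A_4A_5| = √((10)² + (0)²) = √100 = 10
|A_5A_6| = √((9)² + (40)²) = √1681 = 41
|A_6A_1| = √((-45)² + (-24)²) = √2601 = 51
Perimeter = 14 + 15 + 25 + 10 + 41 + 51 = 156.

156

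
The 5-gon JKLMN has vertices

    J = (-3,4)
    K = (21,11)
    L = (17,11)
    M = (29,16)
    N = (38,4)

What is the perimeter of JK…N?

|JK| = √((24)² + (7)²) = √625 = 25
|KL| = √((-4)² + (0)²) = √16 = 4
|LM| = √((12)² + (5)²) = √169 = 13
|MN| = √((9)² + (-12)²) = √225 = 15
|NJ| = √((-41)² + (0)²) = √1681 = 41
Perimeter = 25 + 4 + 13 + 15 + 41 = 98.

98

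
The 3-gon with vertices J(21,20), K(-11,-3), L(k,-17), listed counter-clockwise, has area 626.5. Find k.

24

Write out the shoelace sum; only the two edges meeting at L involve k:
2·Area = [((-11)·(-17) − k·(-3)) + (k·20 − 21·(-17))] + 157
       = 23·k + 701 = 1253
⇒ k = 24.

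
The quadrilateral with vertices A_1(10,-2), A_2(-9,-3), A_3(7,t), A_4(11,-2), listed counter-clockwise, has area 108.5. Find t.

Write out the shoelace sum; only the two edges meeting at A_3 involve t:
2·Area = [((-9)·t − 7·(-3)) + (7·(-2) − 11·t)] + -50
       = -20·t + -43 = 217
⇒ t = -13.

-13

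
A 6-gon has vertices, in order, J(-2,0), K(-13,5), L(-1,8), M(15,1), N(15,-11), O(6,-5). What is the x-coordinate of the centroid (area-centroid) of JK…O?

Apply the shoelace formula. First the cross-terms c_i = x_i·y_{i+1} − x_{i+1}·y_i:
  -10, -99, -121, -180, -9, -10  ⇒  2A = -429, A = -214.5.
Then Σ (x_i + x_{i+1})·c_i = -5787, so x̄ = -5787 / (6·(-214.5)) = 643/143.

643/143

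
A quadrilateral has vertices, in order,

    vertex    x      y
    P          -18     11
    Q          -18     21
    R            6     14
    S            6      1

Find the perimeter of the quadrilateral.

|PQ| = √((0)² + (10)²) = √100 = 10
|QR| = √((24)² + (-7)²) = √625 = 25
|RS| = √((0)² + (-13)²) = √169 = 13
|SP| = √((-24)² + (10)²) = √676 = 26
Perimeter = 10 + 25 + 13 + 26 = 74.

74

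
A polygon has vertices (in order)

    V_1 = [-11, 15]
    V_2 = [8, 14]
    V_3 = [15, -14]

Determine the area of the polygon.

Apply the surveyor's formula: 2A = Σ (x_i·y_{i+1} − x_{i+1}·y_i), indices taken mod 3.
Cross-terms: -274, -322, 71  ⇒  Σ = -525
Area = |Σ|/2 = 262.5.

262.5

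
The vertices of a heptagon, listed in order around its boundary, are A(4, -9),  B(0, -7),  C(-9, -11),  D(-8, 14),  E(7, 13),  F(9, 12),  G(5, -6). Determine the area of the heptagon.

Apply the shoelace formula: 2A = Σ (x_i·y_{i+1} − x_{i+1}·y_i), indices taken mod 7.
Σ = (-28) + (-63) + (-214) + (-202) + (-33) + (-114) + (-21) = -675
Area = |Σ|/2 = 337.5.

337.5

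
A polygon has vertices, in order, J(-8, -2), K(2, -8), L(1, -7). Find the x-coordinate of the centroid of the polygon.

-5/3

Apply the shoelace (surveyor's) formula. First the cross-terms c_i = x_i·y_{i+1} − x_{i+1}·y_i:
  68, -6, -58  ⇒  2A = 4, A = 2.
Then Σ (x_i + x_{i+1})·c_i = -20, so x̄ = -20 / (6·2) = -5/3.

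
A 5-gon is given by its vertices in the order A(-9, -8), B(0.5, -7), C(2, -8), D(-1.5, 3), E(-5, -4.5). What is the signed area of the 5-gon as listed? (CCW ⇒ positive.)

46.125

Apply the surveyor's formula: 2A = Σ (x_i·y_{i+1} − x_{i+1}·y_i), indices taken mod 5.
Cross-terms: 67, 10, -6, 21.75, -0.5  ⇒  Σ = 92.25
Signed area = Σ/2 = 46.125 (positive ⇒ counter-clockwise traversal).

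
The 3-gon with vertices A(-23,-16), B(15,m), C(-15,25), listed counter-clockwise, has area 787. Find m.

-18

The doubled signed area Σ (x_i y_{i+1} − x_{i+1} y_i) is linear in m.
With m=0 it equals 1430; the coefficient of m is -8 (from the two edges through B).
So -8·m + 1430 = 2·787 = 1574 ⇒ m = -18.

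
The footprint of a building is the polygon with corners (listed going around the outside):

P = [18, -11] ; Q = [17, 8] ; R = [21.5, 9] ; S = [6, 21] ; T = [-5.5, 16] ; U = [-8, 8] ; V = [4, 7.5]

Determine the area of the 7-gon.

367

Apply the shoelace formula: 2A = Σ (x_i·y_{i+1} − x_{i+1}·y_i), indices taken mod 7.
Cross-terms: 331, -19, 397.5, 211.5, 84, -92, -179  ⇒  Σ = 734
Area = |Σ|/2 = 367.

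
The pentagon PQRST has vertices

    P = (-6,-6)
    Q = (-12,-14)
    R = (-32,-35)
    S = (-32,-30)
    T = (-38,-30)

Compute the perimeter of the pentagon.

|PQ| = √((-6)² + (-8)²) = √100 = 10
|QR| = √((-20)² + (-21)²) = √841 = 29
|RS| = √((0)² + (5)²) = √25 = 5
|ST| = √((-6)² + (0)²) = √36 = 6
|TP| = √((32)² + (24)²) = √1600 = 40
Perimeter = 10 + 29 + 5 + 6 + 40 = 90.

90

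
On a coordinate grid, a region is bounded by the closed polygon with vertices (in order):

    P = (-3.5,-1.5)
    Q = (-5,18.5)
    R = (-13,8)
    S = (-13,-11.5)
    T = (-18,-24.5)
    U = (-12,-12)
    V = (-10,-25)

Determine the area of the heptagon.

261.375

Σ = (-72.25) + (200.5) + (253.5) + (111.5) + (-78) + (180) + (-72.5) = 522.75
Area = |Σ|/2 = 261.375.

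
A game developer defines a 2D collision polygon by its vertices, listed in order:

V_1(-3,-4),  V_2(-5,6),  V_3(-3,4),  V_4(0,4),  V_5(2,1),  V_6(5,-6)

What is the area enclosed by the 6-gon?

Σ = (-38) + (-2) + (-12) + (-8) + (-17) + (-38) = -115
Area = |Σ|/2 = 57.5.

57.5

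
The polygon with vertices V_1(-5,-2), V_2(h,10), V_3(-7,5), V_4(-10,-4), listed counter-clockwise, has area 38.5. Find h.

-3

The doubled signed area Σ (x_i y_{i+1} − x_{i+1} y_i) is linear in h.
With h=0 it equals 98; the coefficient of h is 7 (from the two edges through V_2).
So 7·h + 98 = 2·38.5 = 77 ⇒ h = -3.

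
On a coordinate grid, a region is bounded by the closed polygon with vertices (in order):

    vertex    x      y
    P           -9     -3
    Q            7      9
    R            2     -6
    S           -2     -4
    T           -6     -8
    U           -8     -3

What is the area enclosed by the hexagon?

Apply the surveyor's formula: 2A = Σ (x_i·y_{i+1} − x_{i+1}·y_i), indices taken mod 6.
P→Q: (-9)(9) − (7)(-3) = -60
Q→R: (7)(-6) − (2)(9) = -60
R→S: (2)(-4) − (-2)(-6) = -20
S→T: (-2)(-8) − (-6)(-4) = -8
T→U: (-6)(-3) − (-8)(-8) = -46
U→P: (-8)(-3) − (-9)(-3) = -3
Σ = -197
Area = |Σ|/2 = 98.5.

98.5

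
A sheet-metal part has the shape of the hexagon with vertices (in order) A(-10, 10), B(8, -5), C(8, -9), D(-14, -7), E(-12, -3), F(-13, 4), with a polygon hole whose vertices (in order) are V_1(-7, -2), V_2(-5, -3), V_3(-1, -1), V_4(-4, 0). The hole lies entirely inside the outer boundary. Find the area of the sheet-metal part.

Outer boundary:
Σ = (-30) + (-32) + (-182) + (-42) + (-87) + (-90) = -463
Area = |Σ|/2 = 231.5.
Hole:
V_1→V_2: (-7)(-3) − (-5)(-2) = 11
V_2→V_3: (-5)(-1) − (-1)(-3) = 2
V_3→V_4: (-1)(0) − (-4)(-1) = -4
V_4→V_1: (-4)(-2) − (-7)(0) = 8
Σ = 17
Area = |Σ|/2 = 8.5.
Net area = 231.5 − 8.5 = 223.

223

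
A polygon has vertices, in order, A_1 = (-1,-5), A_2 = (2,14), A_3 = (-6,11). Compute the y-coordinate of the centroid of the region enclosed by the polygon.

Apply the surveyor's formula. First the cross-terms c_i = x_i·y_{i+1} − x_{i+1}·y_i:
  -4, 106, 41  ⇒  2A = 143, A = 71.5.
Then Σ (y_i + y_{i+1})·c_i = 2860, so ȳ = 2860 / (6·71.5) = 20/3.

20/3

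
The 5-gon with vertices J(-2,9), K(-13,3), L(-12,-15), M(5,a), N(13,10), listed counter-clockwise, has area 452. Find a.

-12

The doubled signed area Σ (x_i y_{i+1} − x_{i+1} y_i) is linear in a.
With a=0 it equals 604; the coefficient of a is -25 (from the two edges through M).
So -25·a + 604 = 2·452 = 904 ⇒ a = -12.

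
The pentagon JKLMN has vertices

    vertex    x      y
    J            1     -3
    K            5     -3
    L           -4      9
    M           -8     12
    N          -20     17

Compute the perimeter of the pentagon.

|JK| = √((4)² + (0)²) = √16 = 4
|KL| = √((-9)² + (12)²) = √225 = 15
|LM| = √((-4)² + (3)²) = √25 = 5
|MN| = √((-12)² + (5)²) = √169 = 13
|NJ| = √((21)² + (-20)²) = √841 = 29
Perimeter = 4 + 15 + 5 + 13 + 29 = 66.

66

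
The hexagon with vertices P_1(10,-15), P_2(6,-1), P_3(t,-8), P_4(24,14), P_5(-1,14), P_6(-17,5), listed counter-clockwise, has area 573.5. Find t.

Write out the shoelace sum; only the two edges meeting at P_3 involve t:
2·Area = [(6·(-8) − t·(-1)) + (t·14 − 24·(-8))] + 868
       = 15·t + 1012 = 1147
⇒ t = 9.

9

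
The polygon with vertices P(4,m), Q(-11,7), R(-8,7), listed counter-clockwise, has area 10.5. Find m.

The doubled signed area Σ (x_i y_{i+1} − x_{i+1} y_i) is linear in m.
With m=0 it equals -21; the coefficient of m is 3 (from the two edges through P).
So 3·m + -21 = 2·10.5 = 21 ⇒ m = 14.

14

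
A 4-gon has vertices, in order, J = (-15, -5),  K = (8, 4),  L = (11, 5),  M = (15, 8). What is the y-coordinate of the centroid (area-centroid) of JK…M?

48/17

Apply Gauss's area formula. First the cross-terms c_i = x_i·y_{i+1} − x_{i+1}·y_i:
  -20, -4, 13, 45  ⇒  2A = 34, A = 17.
Then Σ (y_i + y_{i+1})·c_i = 288, so ȳ = 288 / (6·17) = 48/17.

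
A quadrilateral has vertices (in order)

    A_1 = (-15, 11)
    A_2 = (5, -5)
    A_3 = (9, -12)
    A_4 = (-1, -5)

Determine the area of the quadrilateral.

Σ = (20) + (-15) + (-57) + (-86) = -138
Area = |Σ|/2 = 69.

69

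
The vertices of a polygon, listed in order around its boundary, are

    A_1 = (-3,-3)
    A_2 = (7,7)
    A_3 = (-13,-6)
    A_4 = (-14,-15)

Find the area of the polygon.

Apply the surveyor's formula: 2A = Σ (x_i·y_{i+1} − x_{i+1}·y_i), indices taken mod 4.
Cross-terms: 0, 49, 111, -3  ⇒  Σ = 157
Area = |Σ|/2 = 78.5.

78.5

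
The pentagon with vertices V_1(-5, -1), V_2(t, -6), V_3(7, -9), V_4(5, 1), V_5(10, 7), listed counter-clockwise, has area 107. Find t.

-5

The doubled signed area Σ (x_i y_{i+1} − x_{i+1} y_i) is linear in t.
With t=0 it equals 174; the coefficient of t is -8 (from the two edges through V_2).
So -8·t + 174 = 2·107 = 214 ⇒ t = -5.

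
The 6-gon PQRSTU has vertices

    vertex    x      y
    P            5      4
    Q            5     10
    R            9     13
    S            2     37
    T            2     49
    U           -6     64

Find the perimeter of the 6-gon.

126

|PQ| = √((0)² + (6)²) = √36 = 6
|QR| = √((4)² + (3)²) = √25 = 5
|RS| = √((-7)² + (24)²) = √625 = 25
|ST| = √((0)² + (12)²) = √144 = 12
|TU| = √((-8)² + (15)²) = √289 = 17
|UP| = √((11)² + (-60)²) = √3721 = 61
Perimeter = 6 + 5 + 25 + 12 + 17 + 61 = 126.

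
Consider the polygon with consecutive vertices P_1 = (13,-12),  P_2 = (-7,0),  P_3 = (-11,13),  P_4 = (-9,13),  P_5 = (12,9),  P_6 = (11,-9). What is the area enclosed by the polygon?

Σ = (-84) + (-91) + (-26) + (-237) + (-207) + (-15) = -660
Area = |Σ|/2 = 330.

330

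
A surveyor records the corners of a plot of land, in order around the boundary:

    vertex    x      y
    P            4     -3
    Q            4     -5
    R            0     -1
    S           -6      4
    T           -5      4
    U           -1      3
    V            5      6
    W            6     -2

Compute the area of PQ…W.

55

Apply the surveyor's formula: 2A = Σ (x_i·y_{i+1} − x_{i+1}·y_i), indices taken mod 8.
Cross-terms: -8, -4, -6, -4, -11, -21, -46, -10  ⇒  Σ = -110
Area = |Σ|/2 = 55.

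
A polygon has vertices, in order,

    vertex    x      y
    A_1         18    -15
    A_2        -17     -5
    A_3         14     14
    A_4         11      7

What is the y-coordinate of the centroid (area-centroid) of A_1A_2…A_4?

-109/43

Apply the shoelace (surveyor's) formula. First the cross-terms c_i = x_i·y_{i+1} − x_{i+1}·y_i:
  -345, -168, -56, -291  ⇒  2A = -860, A = -430.
Then Σ (y_i + y_{i+1})·c_i = 6540, so ȳ = 6540 / (6·(-430)) = -109/43.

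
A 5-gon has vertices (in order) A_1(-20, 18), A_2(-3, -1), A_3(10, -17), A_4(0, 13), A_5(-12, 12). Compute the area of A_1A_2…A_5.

Cross-terms: 74, 61, 130, 156, 24  ⇒  Σ = 445
Area = |Σ|/2 = 222.5.

222.5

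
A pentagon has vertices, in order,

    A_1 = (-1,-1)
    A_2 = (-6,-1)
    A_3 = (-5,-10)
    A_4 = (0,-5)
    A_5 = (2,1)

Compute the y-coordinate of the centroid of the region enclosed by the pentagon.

Apply Gauss's area formula. First the cross-terms c_i = x_i·y_{i+1} − x_{i+1}·y_i:
  -5, 55, 25, 10, -1  ⇒  2A = 84, A = 42.
Then Σ (y_i + y_{i+1})·c_i = -1010, so ȳ = -1010 / (6·42) = -505/126.

-505/126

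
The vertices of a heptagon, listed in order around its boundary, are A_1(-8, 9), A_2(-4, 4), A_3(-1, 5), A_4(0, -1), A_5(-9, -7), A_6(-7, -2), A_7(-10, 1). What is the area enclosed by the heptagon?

80

Apply Gauss's area formula: 2A = Σ (x_i·y_{i+1} − x_{i+1}·y_i), indices taken mod 7.
Σ = (4) + (-16) + (1) + (-9) + (-31) + (-27) + (-82) = -160
Area = |Σ|/2 = 80.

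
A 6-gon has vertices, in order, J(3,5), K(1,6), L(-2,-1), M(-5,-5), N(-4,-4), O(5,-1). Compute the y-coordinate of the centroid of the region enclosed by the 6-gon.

Apply the shoelace (surveyor's) formula. First the cross-terms c_i = x_i·y_{i+1} − x_{i+1}·y_i:
  13, 11, 5, 0, 24, 28  ⇒  2A = 81, A = 40.5.
Then Σ (y_i + y_{i+1})·c_i = 160, so ȳ = 160 / (6·40.5) = 160/243.

160/243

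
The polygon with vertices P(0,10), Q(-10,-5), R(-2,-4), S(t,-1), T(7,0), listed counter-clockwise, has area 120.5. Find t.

8

The doubled signed area Σ (x_i y_{i+1} − x_{i+1} y_i) is linear in t.
With t=0 it equals 209; the coefficient of t is 4 (from the two edges through S).
So 4·t + 209 = 2·120.5 = 241 ⇒ t = 8.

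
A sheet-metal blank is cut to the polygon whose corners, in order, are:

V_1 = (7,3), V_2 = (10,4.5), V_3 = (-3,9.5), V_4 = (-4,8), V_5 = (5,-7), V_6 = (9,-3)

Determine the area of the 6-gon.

104

Σ = (1.5) + (108.5) + (14) + (-12) + (48) + (48) = 208
Area = |Σ|/2 = 104.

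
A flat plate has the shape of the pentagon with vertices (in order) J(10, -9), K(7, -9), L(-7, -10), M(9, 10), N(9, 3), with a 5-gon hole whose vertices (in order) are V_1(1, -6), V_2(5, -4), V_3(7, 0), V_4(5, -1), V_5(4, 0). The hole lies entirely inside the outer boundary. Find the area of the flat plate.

Outer boundary:
Apply the shoelace formula: 2A = Σ (x_i·y_{i+1} − x_{i+1}·y_i), indices taken mod 5.
J→K: (10)(-9) − (7)(-9) = -27
K→L: (7)(-10) − (-7)(-9) = -133
L→M: (-7)(10) − (9)(-10) = 20
M→N: (9)(3) − (9)(10) = -63
N→J: (9)(-9) − (10)(3) = -111
Σ = -314
Area = |Σ|/2 = 157.
Hole:
V_1→V_2: (1)(-4) − (5)(-6) = 26
V_2→V_3: (5)(0) − (7)(-4) = 28
V_3→V_4: (7)(-1) − (5)(0) = -7
V_4→V_5: (5)(0) − (4)(-1) = 4
V_5→V_1: (4)(-6) − (1)(0) = -24
Σ = 27
Area = |Σ|/2 = 13.5.
Net area = 157 − 13.5 = 143.5.

143.5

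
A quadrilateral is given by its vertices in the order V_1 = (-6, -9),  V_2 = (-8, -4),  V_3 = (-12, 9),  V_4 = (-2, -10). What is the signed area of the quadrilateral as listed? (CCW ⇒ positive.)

Apply Gauss's area formula: 2A = Σ (x_i·y_{i+1} − x_{i+1}·y_i), indices taken mod 4.
Cross-terms: -48, -120, 138, -42  ⇒  Σ = -72
Signed area = Σ/2 = -36 (negative ⇒ clockwise traversal).

-36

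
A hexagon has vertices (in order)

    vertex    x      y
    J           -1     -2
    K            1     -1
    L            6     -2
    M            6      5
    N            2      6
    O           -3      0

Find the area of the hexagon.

49.5

Σ = (3) + (4) + (42) + (26) + (18) + (6) = 99
Area = |Σ|/2 = 49.5.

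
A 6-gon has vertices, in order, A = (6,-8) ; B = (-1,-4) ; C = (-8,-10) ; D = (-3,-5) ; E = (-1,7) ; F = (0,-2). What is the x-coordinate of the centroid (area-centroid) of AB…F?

Apply Gauss's area formula. First the cross-terms c_i = x_i·y_{i+1} − x_{i+1}·y_i:
  -32, -22, 10, -26, 2, 12  ⇒  2A = -56, A = -28.
Then Σ (x_i + x_{i+1})·c_i = 102, so x̄ = 102 / (6·(-28)) = -17/28.

-17/28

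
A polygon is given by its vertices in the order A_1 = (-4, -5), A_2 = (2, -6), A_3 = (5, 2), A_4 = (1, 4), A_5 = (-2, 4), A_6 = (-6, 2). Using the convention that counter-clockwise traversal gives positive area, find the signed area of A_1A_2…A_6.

A_1→A_2: (-4)(-6) − (2)(-5) = 34
A_2→A_3: (2)(2) − (5)(-6) = 34
A_3→A_4: (5)(4) − (1)(2) = 18
A_4→A_5: (1)(4) − (-2)(4) = 12
A_5→A_6: (-2)(2) − (-6)(4) = 20
A_6→A_1: (-6)(-5) − (-4)(2) = 38
Σ = 156
Signed area = Σ/2 = 78 (positive ⇒ counter-clockwise traversal).

78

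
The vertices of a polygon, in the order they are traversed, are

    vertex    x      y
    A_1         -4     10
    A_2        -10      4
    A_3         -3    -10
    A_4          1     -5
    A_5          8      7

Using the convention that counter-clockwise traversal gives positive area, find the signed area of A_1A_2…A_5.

188

Apply Gauss's area formula: 2A = Σ (x_i·y_{i+1} − x_{i+1}·y_i), indices taken mod 5.
Σ = (84) + (112) + (25) + (47) + (108) = 376
Signed area = Σ/2 = 188 (positive ⇒ counter-clockwise traversal).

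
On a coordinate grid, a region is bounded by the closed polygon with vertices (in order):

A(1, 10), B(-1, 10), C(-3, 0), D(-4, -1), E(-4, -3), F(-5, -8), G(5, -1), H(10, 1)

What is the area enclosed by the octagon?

118.5

Apply the surveyor's formula: 2A = Σ (x_i·y_{i+1} − x_{i+1}·y_i), indices taken mod 8.
Σ = (20) + (30) + (3) + (8) + (17) + (45) + (15) + (99) = 237
Area = |Σ|/2 = 118.5.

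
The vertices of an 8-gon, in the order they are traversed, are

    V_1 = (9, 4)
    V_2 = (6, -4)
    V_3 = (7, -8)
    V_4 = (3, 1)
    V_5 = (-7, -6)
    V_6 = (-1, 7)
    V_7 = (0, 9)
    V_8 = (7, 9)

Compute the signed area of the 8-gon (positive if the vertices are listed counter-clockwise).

-120

Apply the shoelace (surveyor's) formula: 2A = Σ (x_i·y_{i+1} − x_{i+1}·y_i), indices taken mod 8.
Σ = (-60) + (-20) + (31) + (-11) + (-55) + (-9) + (-63) + (-53) = -240
Signed area = Σ/2 = -120 (negative ⇒ clockwise traversal).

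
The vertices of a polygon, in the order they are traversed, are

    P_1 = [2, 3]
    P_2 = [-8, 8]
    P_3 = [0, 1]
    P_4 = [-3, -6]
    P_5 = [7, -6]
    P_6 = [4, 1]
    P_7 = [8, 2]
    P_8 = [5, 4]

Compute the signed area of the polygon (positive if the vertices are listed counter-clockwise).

77.5

Cross-terms: 40, -8, 3, 60, 31, 0, 22, 7  ⇒  Σ = 155
Signed area = Σ/2 = 77.5 (positive ⇒ counter-clockwise traversal).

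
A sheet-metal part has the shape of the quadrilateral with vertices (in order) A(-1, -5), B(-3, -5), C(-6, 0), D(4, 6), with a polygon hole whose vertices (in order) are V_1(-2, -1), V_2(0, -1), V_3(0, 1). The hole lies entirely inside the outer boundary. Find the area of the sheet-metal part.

Outer boundary:
Apply the surveyor's formula: 2A = Σ (x_i·y_{i+1} − x_{i+1}·y_i), indices taken mod 4.
Σ = (-10) + (-30) + (-36) + (-14) = -90
Area = |Σ|/2 = 45.
Hole:
Cross-terms: 2, 0, 2  ⇒  Σ = 4
Area = |Σ|/2 = 2.
Net area = 45 − 2 = 43.

43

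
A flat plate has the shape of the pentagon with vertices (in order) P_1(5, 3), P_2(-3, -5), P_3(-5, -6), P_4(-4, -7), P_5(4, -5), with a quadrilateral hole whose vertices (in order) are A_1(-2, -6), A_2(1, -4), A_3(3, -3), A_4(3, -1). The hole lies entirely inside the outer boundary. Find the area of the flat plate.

32

Outer boundary:
Apply the shoelace formula: 2A = Σ (x_i·y_{i+1} − x_{i+1}·y_i), indices taken mod 5.
P_1→P_2: (5)(-5) − (-3)(3) = -16
P_2→P_3: (-3)(-6) − (-5)(-5) = -7
P_3→P_4: (-5)(-7) − (-4)(-6) = 11
P_4→P_5: (-4)(-5) − (4)(-7) = 48
P_5→P_1: (4)(3) − (5)(-5) = 37
Σ = 73
Area = |Σ|/2 = 36.5.
Hole:
Apply the surveyor's formula: 2A = Σ (x_i·y_{i+1} − x_{i+1}·y_i), indices taken mod 4.
A_1→A_2: (-2)(-4) − (1)(-6) = 14
A_2→A_3: (1)(-3) − (3)(-4) = 9
A_3→A_4: (3)(-1) − (3)(-3) = 6
A_4→A_1: (3)(-6) − (-2)(-1) = -20
Σ = 9
Area = |Σ|/2 = 4.5.
Net area = 36.5 − 4.5 = 32.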